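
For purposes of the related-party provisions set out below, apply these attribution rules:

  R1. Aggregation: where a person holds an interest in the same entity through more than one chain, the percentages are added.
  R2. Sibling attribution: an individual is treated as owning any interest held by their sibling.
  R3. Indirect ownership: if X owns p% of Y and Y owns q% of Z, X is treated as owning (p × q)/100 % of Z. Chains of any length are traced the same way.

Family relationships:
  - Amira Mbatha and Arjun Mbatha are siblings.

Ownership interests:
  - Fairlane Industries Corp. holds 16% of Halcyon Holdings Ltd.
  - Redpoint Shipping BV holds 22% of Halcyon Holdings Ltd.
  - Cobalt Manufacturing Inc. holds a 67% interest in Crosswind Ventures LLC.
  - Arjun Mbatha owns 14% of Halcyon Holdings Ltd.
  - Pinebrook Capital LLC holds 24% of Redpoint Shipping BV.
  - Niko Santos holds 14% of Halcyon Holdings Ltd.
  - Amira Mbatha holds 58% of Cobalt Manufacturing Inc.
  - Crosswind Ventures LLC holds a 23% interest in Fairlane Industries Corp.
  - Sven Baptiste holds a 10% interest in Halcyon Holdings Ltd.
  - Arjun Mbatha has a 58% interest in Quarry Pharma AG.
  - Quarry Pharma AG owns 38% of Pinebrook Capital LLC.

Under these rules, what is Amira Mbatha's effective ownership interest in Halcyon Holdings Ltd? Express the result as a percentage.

16.59376%

By sibling attribution (R2), Amira Mbatha is treated as owning Arjun Mbatha's 58% interest in Quarry Pharma AG.
By sibling attribution (R2), Amira Mbatha is treated as owning Arjun Mbatha's 14% interest in Halcyon Holdings Ltd.
Chain via Cobalt Manufacturing Inc. → Crosswind Ventures LLC → Fairlane Industries Corp. (R3): 58% × 67% × 23% × 16% = 1.430048% of Halcyon Holdings Ltd.
Chain via Quarry Pharma AG → Pinebrook Capital LLC → Redpoint Shipping BV (R3): 58% × 38% × 24% × 22% = 1.163712% of Halcyon Holdings Ltd.
Direct interest in Halcyon Holdings Ltd: 14%.
Aggregating (R1): 1.430048% + 1.163712% + 14% = 16.59376%.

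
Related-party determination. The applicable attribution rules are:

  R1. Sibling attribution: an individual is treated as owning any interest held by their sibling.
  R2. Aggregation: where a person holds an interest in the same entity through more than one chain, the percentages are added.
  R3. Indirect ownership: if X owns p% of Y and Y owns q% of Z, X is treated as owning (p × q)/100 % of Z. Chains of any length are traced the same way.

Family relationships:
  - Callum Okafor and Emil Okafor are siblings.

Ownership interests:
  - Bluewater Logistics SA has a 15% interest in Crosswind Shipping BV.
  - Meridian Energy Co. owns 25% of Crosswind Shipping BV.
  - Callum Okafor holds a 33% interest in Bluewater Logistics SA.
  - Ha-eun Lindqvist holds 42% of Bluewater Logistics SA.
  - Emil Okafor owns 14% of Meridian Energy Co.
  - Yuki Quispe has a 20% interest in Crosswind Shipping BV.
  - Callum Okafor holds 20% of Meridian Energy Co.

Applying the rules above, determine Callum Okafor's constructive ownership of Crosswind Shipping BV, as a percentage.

13.45%

By sibling attribution (R1), Callum Okafor is treated as also owning Emil Okafor's interest in Meridian Energy Co, giving 20% + 14% = 34%.
Chain via Bluewater Logistics SA (R3): 33% × 15% = 4.95% of Crosswind Shipping BV.
Chain via Meridian Energy Co. (R3): 34% × 25% = 8.5% of Crosswind Shipping BV.
Aggregating (R2): 4.95% + 8.5% = 13.45%.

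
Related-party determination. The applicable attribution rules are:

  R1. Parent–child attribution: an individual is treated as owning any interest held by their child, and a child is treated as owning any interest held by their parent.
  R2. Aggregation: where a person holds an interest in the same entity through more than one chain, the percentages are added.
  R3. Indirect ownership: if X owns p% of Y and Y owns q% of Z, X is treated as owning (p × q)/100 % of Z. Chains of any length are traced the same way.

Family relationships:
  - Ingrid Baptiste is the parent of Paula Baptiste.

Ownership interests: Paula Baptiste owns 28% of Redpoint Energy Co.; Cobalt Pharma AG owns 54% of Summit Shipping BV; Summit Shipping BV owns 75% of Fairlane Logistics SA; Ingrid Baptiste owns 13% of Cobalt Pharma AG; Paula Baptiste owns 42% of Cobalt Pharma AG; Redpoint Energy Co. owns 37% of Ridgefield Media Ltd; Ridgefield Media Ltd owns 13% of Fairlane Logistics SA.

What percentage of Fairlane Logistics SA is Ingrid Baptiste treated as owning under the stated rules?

By parent–child attribution (R1), Ingrid Baptiste is treated as also owning Paula Baptiste's interest in Cobalt Pharma AG, giving 13% + 42% = 55%.
By parent–child attribution (R1), Ingrid Baptiste is treated as owning Paula Baptiste's 28% interest in Redpoint Energy Co.
Chain via Cobalt Pharma AG → Summit Shipping BV (R3): 55% × 54% × 75% = 22.275% of Fairlane Logistics SA.
Chain via Redpoint Energy Co. → Ridgefield Media Ltd (R3): 28% × 37% × 13% = 1.3468% of Fairlane Logistics SA.
Aggregating (R2): 22.275% + 1.3468% = 23.6218%.

23.6218%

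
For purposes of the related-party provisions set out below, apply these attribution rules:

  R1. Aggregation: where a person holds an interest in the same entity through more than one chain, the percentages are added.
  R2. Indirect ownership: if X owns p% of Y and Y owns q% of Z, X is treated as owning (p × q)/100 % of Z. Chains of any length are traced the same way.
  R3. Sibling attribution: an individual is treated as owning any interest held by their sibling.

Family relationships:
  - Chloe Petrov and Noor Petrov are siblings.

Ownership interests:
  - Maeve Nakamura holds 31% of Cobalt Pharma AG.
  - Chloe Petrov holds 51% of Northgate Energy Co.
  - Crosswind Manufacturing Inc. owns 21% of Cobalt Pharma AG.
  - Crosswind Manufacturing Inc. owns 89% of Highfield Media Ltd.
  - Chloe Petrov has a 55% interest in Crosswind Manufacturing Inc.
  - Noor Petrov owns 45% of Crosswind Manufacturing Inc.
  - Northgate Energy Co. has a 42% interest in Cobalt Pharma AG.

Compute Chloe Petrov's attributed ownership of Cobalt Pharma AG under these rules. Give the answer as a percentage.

42.42%

By sibling attribution (R3), Chloe Petrov is treated as also owning Noor Petrov's interest in Crosswind Manufacturing Inc, giving 55% + 45% = 100%.
Chain via Northgate Energy Co. (R2): 51% × 42% = 21.42% of Cobalt Pharma AG.
Chain via Crosswind Manufacturing Inc. (R2): 100% × 21% = 21% of Cobalt Pharma AG.
Aggregating (R1): 21.42% + 21% = 42.42%.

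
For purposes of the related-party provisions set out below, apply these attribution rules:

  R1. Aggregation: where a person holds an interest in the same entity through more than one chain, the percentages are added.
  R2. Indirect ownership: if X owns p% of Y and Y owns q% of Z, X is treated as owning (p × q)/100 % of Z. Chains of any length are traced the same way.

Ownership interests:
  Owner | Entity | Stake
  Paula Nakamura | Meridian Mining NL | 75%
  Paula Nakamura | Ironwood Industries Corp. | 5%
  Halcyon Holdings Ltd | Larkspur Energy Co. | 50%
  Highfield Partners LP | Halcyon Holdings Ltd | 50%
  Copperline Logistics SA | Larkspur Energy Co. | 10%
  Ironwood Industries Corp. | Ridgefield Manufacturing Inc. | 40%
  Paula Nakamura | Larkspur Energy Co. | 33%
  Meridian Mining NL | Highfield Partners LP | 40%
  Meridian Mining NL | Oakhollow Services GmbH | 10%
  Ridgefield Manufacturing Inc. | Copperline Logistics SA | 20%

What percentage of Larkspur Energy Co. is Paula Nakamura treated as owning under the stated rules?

Chain via Ironwood Industries Corp. → Ridgefield Manufacturing Inc. → Copperline Logistics SA (R2): 5% × 40% × 20% × 10% = 0.04% of Larkspur Energy Co.
Chain via Meridian Mining NL → Highfield Partners LP → Halcyon Holdings Ltd (R2): 75% × 40% × 50% × 50% = 7.5% of Larkspur Energy Co.
Direct interest in Larkspur Energy Co: 33%.
Aggregating (R1): 0.04% + 7.5% + 33% = 40.54%.

40.54%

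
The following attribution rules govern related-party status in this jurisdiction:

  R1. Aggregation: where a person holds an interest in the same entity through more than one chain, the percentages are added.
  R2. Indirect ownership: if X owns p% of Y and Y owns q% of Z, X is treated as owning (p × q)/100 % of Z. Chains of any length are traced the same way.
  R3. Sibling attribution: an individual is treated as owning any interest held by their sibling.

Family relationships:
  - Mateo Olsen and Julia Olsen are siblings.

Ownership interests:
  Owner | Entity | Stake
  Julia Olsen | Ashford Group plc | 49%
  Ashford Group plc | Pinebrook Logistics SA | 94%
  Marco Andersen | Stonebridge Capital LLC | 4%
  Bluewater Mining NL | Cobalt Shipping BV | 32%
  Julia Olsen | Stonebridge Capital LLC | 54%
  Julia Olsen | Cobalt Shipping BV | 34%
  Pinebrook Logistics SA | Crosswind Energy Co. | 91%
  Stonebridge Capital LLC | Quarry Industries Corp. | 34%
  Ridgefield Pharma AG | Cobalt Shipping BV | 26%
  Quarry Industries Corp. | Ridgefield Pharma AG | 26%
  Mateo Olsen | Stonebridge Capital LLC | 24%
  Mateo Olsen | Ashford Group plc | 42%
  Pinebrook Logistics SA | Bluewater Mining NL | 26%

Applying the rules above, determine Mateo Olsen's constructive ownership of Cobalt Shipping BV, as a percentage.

42.90968%

By sibling attribution (R3), Mateo Olsen is treated as also owning Julia Olsen's interest in Ashford Group plc, giving 42% + 49% = 91%.
By sibling attribution (R3), Mateo Olsen is treated as also owning Julia Olsen's interest in Stonebridge Capital LLC, giving 24% + 54% = 78%.
By sibling attribution (R3), Mateo Olsen is treated as owning Julia Olsen's 34% interest in Cobalt Shipping BV.
Chain via Ashford Group plc → Pinebrook Logistics SA → Bluewater Mining NL (R2): 91% × 94% × 26% × 32% = 7.116928% of Cobalt Shipping BV.
Chain via Stonebridge Capital LLC → Quarry Industries Corp. → Ridgefield Pharma AG (R2): 78% × 34% × 26% × 26% = 1.792752% of Cobalt Shipping BV.
Direct interest in Cobalt Shipping BV: 34%.
Aggregating (R1): 7.116928% + 1.792752% + 34% = 42.90968%.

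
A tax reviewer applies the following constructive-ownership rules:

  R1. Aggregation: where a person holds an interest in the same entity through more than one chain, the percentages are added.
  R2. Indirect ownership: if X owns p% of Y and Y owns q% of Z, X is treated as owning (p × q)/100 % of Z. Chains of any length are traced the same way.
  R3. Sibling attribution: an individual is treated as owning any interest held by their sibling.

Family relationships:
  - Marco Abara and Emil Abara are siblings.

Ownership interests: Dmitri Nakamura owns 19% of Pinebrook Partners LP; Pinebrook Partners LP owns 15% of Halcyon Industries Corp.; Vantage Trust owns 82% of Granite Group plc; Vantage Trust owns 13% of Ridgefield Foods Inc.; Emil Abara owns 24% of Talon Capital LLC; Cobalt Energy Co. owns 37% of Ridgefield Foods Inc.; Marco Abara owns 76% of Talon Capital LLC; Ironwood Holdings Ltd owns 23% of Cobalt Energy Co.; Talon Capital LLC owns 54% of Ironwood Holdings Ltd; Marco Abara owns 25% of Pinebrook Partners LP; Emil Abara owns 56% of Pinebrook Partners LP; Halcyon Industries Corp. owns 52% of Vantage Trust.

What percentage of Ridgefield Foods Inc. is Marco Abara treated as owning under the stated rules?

By sibling attribution (R3), Marco Abara is treated as also owning Emil Abara's interest in Pinebrook Partners LP, giving 25% + 56% = 81%.
By sibling attribution (R3), Marco Abara is treated as also owning Emil Abara's interest in Talon Capital LLC, giving 76% + 24% = 100%.
Chain via Pinebrook Partners LP → Halcyon Industries Corp. → Vantage Trust (R2): 81% × 15% × 52% × 13% = 0.82134% of Ridgefield Foods Inc.
Chain via Talon Capital LLC → Ironwood Holdings Ltd → Cobalt Energy Co. (R2): 100% × 54% × 23% × 37% = 4.5954% of Ridgefield Foods Inc.
Aggregating (R1): 0.82134% + 4.5954% = 5.41674%.

5.41674%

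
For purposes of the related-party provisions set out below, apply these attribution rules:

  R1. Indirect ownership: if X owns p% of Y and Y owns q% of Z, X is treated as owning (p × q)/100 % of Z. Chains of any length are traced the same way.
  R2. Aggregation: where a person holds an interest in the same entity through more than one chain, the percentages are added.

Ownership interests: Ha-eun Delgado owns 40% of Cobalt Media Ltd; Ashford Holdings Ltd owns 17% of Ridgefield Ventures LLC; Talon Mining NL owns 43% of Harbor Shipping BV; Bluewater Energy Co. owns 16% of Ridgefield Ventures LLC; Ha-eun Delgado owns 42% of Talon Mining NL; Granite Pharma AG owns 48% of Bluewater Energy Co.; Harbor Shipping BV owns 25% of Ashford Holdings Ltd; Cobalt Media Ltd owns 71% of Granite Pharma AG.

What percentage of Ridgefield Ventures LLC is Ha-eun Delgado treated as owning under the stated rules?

2.94867%

Chain via Cobalt Media Ltd → Granite Pharma AG → Bluewater Energy Co. (R1): 40% × 71% × 48% × 16% = 2.18112% of Ridgefield Ventures LLC.
Chain via Talon Mining NL → Harbor Shipping BV → Ashford Holdings Ltd (R1): 42% × 43% × 25% × 17% = 0.76755% of Ridgefield Ventures LLC.
Aggregating (R2): 2.18112% + 0.76755% = 2.94867%.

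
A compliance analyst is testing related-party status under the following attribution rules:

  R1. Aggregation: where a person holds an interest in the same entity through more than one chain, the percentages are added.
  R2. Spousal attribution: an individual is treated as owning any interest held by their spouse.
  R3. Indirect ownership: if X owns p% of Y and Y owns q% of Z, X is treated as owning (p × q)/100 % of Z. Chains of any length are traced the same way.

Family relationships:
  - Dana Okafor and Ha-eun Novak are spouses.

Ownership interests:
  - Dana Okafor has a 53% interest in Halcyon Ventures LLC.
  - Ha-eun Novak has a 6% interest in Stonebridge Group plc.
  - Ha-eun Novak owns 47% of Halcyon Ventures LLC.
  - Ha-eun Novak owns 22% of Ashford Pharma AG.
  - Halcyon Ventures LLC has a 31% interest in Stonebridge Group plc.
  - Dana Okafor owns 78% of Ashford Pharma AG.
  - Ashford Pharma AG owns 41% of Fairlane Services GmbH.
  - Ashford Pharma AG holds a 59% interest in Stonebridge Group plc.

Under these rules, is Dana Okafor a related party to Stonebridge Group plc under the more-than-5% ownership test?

Yes

By spousal attribution (R2), Dana Okafor is treated as also owning Ha-eun Novak's interest in Ashford Pharma AG, giving 78% + 22% = 100%.
By spousal attribution (R2), Dana Okafor is treated as also owning Ha-eun Novak's interest in Halcyon Ventures LLC, giving 53% + 47% = 100%.
By spousal attribution (R2), Dana Okafor is treated as owning Ha-eun Novak's 6% interest in Stonebridge Group plc.
Chain via Ashford Pharma AG (R3): 100% × 59% = 59% of Stonebridge Group plc.
Chain via Halcyon Ventures LLC (R3): 100% × 31% = 31% of Stonebridge Group plc.
Direct interest in Stonebridge Group plc: 6%.
Aggregating (R1): 59% + 31% + 6% = 96%.
96% exceeds the 5% threshold, so Dana is a related party to Stonebridge Group plc.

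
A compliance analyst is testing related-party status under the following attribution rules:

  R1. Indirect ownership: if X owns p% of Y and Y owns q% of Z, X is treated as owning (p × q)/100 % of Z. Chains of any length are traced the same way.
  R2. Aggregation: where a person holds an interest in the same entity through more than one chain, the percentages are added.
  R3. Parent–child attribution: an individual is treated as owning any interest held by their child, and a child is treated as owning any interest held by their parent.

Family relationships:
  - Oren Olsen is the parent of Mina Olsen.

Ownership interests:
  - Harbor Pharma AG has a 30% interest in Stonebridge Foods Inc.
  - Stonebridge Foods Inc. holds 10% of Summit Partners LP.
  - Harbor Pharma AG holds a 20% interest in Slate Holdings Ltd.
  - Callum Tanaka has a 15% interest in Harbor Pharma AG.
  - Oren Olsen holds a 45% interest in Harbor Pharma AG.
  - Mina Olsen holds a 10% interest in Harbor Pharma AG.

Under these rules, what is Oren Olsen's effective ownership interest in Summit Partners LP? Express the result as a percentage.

By parent–child attribution (R3), Oren Olsen is treated as also owning Mina Olsen's interest in Harbor Pharma AG, giving 45% + 10% = 55%.
Chain via Harbor Pharma AG → Stonebridge Foods Inc. (R1): 55% × 30% × 10% = 1.65% of Summit Partners LP.

1.65%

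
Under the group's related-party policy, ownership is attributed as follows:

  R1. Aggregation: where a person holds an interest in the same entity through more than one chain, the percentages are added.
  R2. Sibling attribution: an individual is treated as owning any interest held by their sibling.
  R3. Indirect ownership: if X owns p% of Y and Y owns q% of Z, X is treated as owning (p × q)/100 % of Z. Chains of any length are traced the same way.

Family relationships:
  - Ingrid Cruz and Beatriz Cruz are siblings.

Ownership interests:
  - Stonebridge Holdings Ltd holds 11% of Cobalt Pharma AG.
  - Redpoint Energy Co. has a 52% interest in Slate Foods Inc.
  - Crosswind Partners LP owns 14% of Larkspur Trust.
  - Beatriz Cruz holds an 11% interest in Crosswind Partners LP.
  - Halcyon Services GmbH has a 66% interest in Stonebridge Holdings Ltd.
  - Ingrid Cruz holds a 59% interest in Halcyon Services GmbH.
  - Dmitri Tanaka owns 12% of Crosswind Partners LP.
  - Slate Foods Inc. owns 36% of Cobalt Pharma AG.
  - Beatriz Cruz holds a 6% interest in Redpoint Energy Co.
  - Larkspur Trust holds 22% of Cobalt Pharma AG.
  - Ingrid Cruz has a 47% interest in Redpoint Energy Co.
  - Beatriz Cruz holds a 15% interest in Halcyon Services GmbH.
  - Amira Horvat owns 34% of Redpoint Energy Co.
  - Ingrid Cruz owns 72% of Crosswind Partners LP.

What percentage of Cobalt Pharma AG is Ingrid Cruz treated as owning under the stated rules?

By sibling attribution (R2), Ingrid Cruz is treated as also owning Beatriz Cruz's interest in Redpoint Energy Co, giving 47% + 6% = 53%.
By sibling attribution (R2), Ingrid Cruz is treated as also owning Beatriz Cruz's interest in Halcyon Services GmbH, giving 59% + 15% = 74%.
By sibling attribution (R2), Ingrid Cruz is treated as also owning Beatriz Cruz's interest in Crosswind Partners LP, giving 72% + 11% = 83%.
Chain via Redpoint Energy Co. → Slate Foods Inc. (R3): 53% × 52% × 36% = 9.9216% of Cobalt Pharma AG.
Chain via Halcyon Services GmbH → Stonebridge Holdings Ltd (R3): 74% × 66% × 11% = 5.3724% of Cobalt Pharma AG.
Chain via Crosswind Partners LP → Larkspur Trust (R3): 83% × 14% × 22% = 2.5564% of Cobalt Pharma AG.
Aggregating (R1): 9.9216% + 5.3724% + 2.5564% = 17.8504%.

17.8504%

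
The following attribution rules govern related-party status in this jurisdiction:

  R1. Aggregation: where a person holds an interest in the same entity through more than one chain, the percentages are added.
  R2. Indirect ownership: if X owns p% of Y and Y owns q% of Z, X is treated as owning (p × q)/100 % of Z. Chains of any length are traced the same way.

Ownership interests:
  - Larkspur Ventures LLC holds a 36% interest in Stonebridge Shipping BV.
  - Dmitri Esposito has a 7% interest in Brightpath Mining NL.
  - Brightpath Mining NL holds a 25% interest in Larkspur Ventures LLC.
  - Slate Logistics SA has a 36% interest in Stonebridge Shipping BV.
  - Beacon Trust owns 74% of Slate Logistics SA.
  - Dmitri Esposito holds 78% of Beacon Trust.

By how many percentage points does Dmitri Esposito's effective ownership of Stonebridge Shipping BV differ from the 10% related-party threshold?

11.4092

Chain via Beacon Trust → Slate Logistics SA (R2): 78% × 74% × 36% = 20.7792% of Stonebridge Shipping BV.
Chain via Brightpath Mining NL → Larkspur Ventures LLC (R2): 7% × 25% × 36% = 0.63% of Stonebridge Shipping BV.
Aggregating (R1): 20.7792% + 0.63% = 21.4092%.
21.4092% exceeds the 10% threshold by 11.4092 percentage points.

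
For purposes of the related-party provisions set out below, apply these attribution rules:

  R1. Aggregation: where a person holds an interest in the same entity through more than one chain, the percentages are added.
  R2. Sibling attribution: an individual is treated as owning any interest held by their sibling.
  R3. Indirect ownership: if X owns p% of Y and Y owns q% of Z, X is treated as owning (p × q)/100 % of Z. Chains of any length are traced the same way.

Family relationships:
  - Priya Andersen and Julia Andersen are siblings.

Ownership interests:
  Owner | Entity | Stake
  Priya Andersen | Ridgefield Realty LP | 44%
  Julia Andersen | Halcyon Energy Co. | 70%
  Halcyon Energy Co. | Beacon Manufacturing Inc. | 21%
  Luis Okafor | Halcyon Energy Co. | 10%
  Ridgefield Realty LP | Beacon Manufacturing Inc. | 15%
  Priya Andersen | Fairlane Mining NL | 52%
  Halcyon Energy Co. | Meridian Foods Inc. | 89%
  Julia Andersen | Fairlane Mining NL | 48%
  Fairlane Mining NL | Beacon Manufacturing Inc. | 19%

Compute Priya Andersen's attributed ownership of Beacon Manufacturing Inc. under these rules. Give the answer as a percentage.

40.3%

By sibling attribution (R2), Priya Andersen is treated as also owning Julia Andersen's interest in Fairlane Mining NL, giving 52% + 48% = 100%.
By sibling attribution (R2), Priya Andersen is treated as owning Julia Andersen's 70% interest in Halcyon Energy Co.
Chain via Fairlane Mining NL (R3): 100% × 19% = 19% of Beacon Manufacturing Inc.
Chain via Ridgefield Realty LP (R3): 44% × 15% = 6.6% of Beacon Manufacturing Inc.
Chain via Halcyon Energy Co. (R3): 70% × 21% = 14.7% of Beacon Manufacturing Inc.
Aggregating (R1): 19% + 6.6% + 14.7% = 40.3%.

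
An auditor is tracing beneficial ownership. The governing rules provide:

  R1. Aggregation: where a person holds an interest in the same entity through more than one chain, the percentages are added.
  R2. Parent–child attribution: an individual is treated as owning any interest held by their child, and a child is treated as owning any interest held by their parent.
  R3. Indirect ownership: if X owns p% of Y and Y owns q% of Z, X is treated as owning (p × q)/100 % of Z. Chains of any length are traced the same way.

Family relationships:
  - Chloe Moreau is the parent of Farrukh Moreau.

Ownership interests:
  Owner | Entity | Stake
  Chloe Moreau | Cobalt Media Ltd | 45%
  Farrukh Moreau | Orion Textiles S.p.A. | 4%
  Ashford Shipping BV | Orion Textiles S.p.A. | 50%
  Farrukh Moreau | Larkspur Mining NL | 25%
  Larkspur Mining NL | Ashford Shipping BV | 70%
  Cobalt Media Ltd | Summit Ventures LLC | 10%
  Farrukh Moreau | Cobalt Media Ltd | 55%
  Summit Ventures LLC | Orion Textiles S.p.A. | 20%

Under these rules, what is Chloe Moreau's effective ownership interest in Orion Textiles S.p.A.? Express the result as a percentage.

By parent–child attribution (R2), Chloe Moreau is treated as also owning Farrukh Moreau's interest in Cobalt Media Ltd, giving 45% + 55% = 100%.
By parent–child attribution (R2), Chloe Moreau is treated as owning Farrukh Moreau's 25% interest in Larkspur Mining NL.
By parent–child attribution (R2), Chloe Moreau is treated as owning Farrukh Moreau's 4% interest in Orion Textiles S.p.A.
Chain via Cobalt Media Ltd → Summit Ventures LLC (R3): 100% × 10% × 20% = 2% of Orion Textiles S.p.A.
Chain via Larkspur Mining NL → Ashford Shipping BV (R3): 25% × 70% × 50% = 8.75% of Orion Textiles S.p.A.
Direct interest in Orion Textiles S.p.A: 4%.
Aggregating (R1): 2% + 8.75% + 4% = 14.75%.

14.75%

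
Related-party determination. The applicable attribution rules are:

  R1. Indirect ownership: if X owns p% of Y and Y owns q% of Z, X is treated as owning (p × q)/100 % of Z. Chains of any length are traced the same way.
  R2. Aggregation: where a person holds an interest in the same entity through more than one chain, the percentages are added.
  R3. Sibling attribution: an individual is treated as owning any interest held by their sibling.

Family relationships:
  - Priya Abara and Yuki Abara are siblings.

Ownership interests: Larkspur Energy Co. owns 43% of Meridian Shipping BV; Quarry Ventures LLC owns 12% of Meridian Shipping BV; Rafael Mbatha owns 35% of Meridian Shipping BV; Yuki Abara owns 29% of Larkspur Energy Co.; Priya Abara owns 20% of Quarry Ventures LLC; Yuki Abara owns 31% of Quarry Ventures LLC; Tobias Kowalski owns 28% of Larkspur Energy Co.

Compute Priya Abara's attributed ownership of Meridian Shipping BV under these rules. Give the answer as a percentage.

18.59%

By sibling attribution (R3), Priya Abara is treated as also owning Yuki Abara's interest in Quarry Ventures LLC, giving 20% + 31% = 51%.
By sibling attribution (R3), Priya Abara is treated as owning Yuki Abara's 29% interest in Larkspur Energy Co.
Chain via Quarry Ventures LLC (R1): 51% × 12% = 6.12% of Meridian Shipping BV.
Chain via Larkspur Energy Co. (R1): 29% × 43% = 12.47% of Meridian Shipping BV.
Aggregating (R2): 6.12% + 12.47% = 18.59%.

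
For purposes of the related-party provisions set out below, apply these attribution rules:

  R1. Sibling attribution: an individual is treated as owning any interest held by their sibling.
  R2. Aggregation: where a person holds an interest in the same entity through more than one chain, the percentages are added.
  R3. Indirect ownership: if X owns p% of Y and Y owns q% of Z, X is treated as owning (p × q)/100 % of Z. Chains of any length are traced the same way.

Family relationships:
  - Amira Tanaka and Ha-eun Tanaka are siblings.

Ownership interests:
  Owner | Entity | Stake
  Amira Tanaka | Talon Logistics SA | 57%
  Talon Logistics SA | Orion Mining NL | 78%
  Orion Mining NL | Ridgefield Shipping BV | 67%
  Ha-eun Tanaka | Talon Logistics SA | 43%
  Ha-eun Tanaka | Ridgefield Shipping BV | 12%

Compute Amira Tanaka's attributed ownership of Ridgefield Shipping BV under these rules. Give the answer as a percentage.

64.26%

By sibling attribution (R1), Amira Tanaka is treated as also owning Ha-eun Tanaka's interest in Talon Logistics SA, giving 57% + 43% = 100%.
By sibling attribution (R1), Amira Tanaka is treated as owning Ha-eun Tanaka's 12% interest in Ridgefield Shipping BV.
Chain via Talon Logistics SA → Orion Mining NL (R3): 100% × 78% × 67% = 52.26% of Ridgefield Shipping BV.
Direct interest in Ridgefield Shipping BV: 12%.
Aggregating (R2): 52.26% + 12% = 64.26%.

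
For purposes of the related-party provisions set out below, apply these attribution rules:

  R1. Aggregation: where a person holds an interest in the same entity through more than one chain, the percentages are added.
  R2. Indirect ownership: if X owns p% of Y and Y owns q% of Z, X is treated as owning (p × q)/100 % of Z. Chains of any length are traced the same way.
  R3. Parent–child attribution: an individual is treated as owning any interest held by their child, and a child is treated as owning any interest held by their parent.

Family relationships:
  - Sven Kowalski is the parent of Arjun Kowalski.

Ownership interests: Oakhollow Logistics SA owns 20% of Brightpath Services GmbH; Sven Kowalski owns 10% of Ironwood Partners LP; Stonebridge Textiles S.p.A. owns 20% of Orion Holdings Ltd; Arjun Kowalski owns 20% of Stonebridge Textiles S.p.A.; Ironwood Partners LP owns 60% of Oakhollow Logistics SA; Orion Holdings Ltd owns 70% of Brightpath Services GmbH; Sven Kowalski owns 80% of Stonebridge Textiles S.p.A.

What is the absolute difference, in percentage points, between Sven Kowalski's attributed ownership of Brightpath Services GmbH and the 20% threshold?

By parent–child attribution (R3), Sven Kowalski is treated as also owning Arjun Kowalski's interest in Stonebridge Textiles S.p.A, giving 80% + 20% = 100%.
Chain via Stonebridge Textiles S.p.A. → Orion Holdings Ltd (R2): 100% × 20% × 70% = 14% of Brightpath Services GmbH.
Chain via Ironwood Partners LP → Oakhollow Logistics SA (R2): 10% × 60% × 20% = 1.2% of Brightpath Services GmbH.
Aggregating (R1): 14% + 1.2% = 15.2%.
15.2% falls short of the 20% threshold by 4.8 percentage points.

4.8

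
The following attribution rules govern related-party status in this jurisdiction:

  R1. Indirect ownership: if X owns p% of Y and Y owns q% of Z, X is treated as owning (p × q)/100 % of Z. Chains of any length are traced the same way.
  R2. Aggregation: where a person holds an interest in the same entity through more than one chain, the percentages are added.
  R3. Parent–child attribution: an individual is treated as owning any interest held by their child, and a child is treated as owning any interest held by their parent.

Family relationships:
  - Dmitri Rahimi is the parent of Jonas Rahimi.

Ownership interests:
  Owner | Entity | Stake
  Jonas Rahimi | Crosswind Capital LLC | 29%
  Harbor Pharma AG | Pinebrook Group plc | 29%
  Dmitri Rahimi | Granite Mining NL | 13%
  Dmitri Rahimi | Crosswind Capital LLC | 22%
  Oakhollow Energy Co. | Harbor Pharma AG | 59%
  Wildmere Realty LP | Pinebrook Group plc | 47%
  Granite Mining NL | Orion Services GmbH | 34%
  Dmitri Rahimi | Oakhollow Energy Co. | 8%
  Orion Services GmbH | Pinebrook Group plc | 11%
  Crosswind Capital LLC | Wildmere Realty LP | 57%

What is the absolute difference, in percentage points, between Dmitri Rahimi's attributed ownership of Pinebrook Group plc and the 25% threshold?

By parent–child attribution (R3), Dmitri Rahimi is treated as also owning Jonas Rahimi's interest in Crosswind Capital LLC, giving 22% + 29% = 51%.
Chain via Oakhollow Energy Co. → Harbor Pharma AG (R1): 8% × 59% × 29% = 1.3688% of Pinebrook Group plc.
Chain via Granite Mining NL → Orion Services GmbH (R1): 13% × 34% × 11% = 0.4862% of Pinebrook Group plc.
Chain via Crosswind Capital LLC → Wildmere Realty LP (R1): 51% × 57% × 47% = 13.6629% of Pinebrook Group plc.
Aggregating (R2): 1.3688% + 0.4862% + 13.6629% = 15.5179%.
15.5179% falls short of the 25% threshold by 9.4821 percentage points.

9.4821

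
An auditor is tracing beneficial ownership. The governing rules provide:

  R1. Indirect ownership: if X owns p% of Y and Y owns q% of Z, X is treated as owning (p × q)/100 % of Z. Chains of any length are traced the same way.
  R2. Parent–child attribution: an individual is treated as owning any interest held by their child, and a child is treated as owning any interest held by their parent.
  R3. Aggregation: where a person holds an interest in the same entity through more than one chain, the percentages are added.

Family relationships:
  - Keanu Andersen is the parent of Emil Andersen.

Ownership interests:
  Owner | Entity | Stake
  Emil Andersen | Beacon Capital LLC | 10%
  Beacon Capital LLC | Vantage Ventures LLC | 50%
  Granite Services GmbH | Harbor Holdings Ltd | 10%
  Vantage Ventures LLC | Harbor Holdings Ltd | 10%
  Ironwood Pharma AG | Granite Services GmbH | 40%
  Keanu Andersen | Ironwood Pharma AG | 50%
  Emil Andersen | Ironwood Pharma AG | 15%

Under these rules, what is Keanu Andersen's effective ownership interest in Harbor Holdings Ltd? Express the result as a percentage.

By parent–child attribution (R2), Keanu Andersen is treated as also owning Emil Andersen's interest in Ironwood Pharma AG, giving 50% + 15% = 65%.
By parent–child attribution (R2), Keanu Andersen is treated as owning Emil Andersen's 10% interest in Beacon Capital LLC.
Chain via Ironwood Pharma AG → Granite Services GmbH (R1): 65% × 40% × 10% = 2.6% of Harbor Holdings Ltd.
Chain via Beacon Capital LLC → Vantage Ventures LLC (R1): 10% × 50% × 10% = 0.5% of Harbor Holdings Ltd.
Aggregating (R3): 2.6% + 0.5% = 3.1%.

3.1%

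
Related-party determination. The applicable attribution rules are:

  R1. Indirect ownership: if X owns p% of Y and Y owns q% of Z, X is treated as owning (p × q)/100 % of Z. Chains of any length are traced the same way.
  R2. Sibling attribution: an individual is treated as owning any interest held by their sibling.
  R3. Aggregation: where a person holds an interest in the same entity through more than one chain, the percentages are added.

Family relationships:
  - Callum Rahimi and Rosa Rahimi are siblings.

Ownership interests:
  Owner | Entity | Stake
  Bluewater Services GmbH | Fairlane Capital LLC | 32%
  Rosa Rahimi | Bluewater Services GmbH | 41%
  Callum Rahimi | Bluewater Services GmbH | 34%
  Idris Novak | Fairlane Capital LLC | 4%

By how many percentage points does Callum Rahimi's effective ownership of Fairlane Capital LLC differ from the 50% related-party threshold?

26

By sibling attribution (R2), Callum Rahimi is treated as also owning Rosa Rahimi's interest in Bluewater Services GmbH, giving 34% + 41% = 75%.
Chain via Bluewater Services GmbH (R1): 75% × 32% = 24% of Fairlane Capital LLC.
24% falls short of the 50% threshold by 26 percentage points.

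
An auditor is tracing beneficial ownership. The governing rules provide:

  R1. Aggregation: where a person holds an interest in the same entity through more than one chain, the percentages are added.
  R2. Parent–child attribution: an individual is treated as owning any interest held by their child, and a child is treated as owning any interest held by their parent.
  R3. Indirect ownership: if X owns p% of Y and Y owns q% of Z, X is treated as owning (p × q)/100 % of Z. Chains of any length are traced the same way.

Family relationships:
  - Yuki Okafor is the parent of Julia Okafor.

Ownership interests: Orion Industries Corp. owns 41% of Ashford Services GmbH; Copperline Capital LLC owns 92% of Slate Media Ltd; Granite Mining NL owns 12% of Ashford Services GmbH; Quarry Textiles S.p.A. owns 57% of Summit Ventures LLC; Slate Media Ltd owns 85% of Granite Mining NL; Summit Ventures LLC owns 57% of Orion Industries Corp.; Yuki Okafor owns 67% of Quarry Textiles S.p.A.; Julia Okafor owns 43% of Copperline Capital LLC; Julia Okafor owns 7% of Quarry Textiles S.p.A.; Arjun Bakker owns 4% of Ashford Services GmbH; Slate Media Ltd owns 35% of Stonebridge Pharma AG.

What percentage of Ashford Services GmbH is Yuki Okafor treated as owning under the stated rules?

By parent–child attribution (R2), Yuki Okafor is treated as also owning Julia Okafor's interest in Quarry Textiles S.p.A, giving 67% + 7% = 74%.
By parent–child attribution (R2), Yuki Okafor is treated as owning Julia Okafor's 43% interest in Copperline Capital LLC.
Chain via Quarry Textiles S.p.A. → Summit Ventures LLC → Orion Industries Corp. (R3): 74% × 57% × 57% × 41% = 9.857466% of Ashford Services GmbH.
Chain via Copperline Capital LLC → Slate Media Ltd → Granite Mining NL (R3): 43% × 92% × 85% × 12% = 4.03512% of Ashford Services GmbH.
Aggregating (R1): 9.857466% + 4.03512% = 13.892586%.

13.892586%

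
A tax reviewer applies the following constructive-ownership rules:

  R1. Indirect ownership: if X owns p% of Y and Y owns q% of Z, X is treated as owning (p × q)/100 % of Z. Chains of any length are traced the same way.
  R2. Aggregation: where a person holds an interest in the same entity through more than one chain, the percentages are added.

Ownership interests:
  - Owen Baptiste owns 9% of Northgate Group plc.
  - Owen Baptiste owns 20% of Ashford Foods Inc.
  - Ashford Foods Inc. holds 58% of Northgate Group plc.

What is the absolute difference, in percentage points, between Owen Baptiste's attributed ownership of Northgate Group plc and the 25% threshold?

4.4

Chain via Ashford Foods Inc. (R1): 20% × 58% = 11.6% of Northgate Group plc.
Direct interest in Northgate Group plc: 9%.
Aggregating (R2): 11.6% + 9% = 20.6%.
20.6% falls short of the 25% threshold by 4.4 percentage points.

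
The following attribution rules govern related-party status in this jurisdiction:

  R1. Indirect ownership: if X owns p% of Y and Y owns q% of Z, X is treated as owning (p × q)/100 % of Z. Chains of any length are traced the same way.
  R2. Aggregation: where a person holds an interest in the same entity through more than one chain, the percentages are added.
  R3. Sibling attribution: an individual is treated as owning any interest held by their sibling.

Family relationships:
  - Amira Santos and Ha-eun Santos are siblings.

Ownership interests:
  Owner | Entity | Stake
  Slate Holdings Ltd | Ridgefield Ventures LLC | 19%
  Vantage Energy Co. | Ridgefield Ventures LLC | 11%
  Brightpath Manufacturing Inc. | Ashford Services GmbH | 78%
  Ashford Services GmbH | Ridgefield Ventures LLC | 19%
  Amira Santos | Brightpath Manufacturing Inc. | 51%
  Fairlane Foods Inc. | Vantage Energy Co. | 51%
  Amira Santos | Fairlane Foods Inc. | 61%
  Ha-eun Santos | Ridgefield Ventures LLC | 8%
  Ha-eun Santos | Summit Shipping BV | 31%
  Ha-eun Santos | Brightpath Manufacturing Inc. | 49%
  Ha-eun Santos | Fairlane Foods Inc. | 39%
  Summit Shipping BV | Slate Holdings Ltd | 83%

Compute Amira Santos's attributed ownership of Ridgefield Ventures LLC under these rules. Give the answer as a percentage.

By sibling attribution (R3), Amira Santos is treated as also owning Ha-eun Santos's interest in Brightpath Manufacturing Inc, giving 51% + 49% = 100%.
By sibling attribution (R3), Amira Santos is treated as also owning Ha-eun Santos's interest in Fairlane Foods Inc, giving 61% + 39% = 100%.
By sibling attribution (R3), Amira Santos is treated as owning Ha-eun Santos's 31% interest in Summit Shipping BV.
By sibling attribution (R3), Amira Santos is treated as owning Ha-eun Santos's 8% interest in Ridgefield Ventures LLC.
Chain via Brightpath Manufacturing Inc. → Ashford Services GmbH (R1): 100% × 78% × 19% = 14.82% of Ridgefield Ventures LLC.
Chain via Fairlane Foods Inc. → Vantage Energy Co. (R1): 100% × 51% × 11% = 5.61% of Ridgefield Ventures LLC.
Chain via Summit Shipping BV → Slate Holdings Ltd (R1): 31% × 83% × 19% = 4.8887% of Ridgefield Ventures LLC.
Direct interest in Ridgefield Ventures LLC: 8%.
Aggregating (R2): 14.82% + 5.61% + 4.8887% + 8% = 33.3187%.

33.3187%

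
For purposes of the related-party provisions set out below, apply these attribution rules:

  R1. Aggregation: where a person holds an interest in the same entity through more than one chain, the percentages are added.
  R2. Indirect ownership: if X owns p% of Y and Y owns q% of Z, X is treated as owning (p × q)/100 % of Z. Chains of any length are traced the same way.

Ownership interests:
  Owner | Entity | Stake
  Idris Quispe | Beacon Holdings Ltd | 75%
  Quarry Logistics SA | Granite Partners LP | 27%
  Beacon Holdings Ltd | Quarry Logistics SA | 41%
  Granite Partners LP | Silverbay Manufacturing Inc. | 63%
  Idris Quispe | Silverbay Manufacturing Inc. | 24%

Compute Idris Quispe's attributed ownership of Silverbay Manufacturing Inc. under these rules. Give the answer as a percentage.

Chain via Beacon Holdings Ltd → Quarry Logistics SA → Granite Partners LP (R2): 75% × 41% × 27% × 63% = 5.230575% of Silverbay Manufacturing Inc.
Direct interest in Silverbay Manufacturing Inc: 24%.
Aggregating (R1): 5.230575% + 24% = 29.230575%.

29.230575%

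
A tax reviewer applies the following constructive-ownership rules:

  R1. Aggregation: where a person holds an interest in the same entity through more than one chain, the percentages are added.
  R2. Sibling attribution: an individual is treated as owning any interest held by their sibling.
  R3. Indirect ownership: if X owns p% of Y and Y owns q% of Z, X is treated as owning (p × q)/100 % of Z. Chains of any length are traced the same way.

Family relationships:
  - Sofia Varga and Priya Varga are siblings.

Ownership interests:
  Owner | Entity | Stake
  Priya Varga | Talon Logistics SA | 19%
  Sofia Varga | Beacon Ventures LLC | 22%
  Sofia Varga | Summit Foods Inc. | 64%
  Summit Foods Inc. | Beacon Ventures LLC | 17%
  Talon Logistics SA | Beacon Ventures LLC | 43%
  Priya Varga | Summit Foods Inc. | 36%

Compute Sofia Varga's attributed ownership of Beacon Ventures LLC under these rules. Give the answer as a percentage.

47.17%

By sibling attribution (R2), Sofia Varga is treated as also owning Priya Varga's interest in Summit Foods Inc, giving 64% + 36% = 100%.
By sibling attribution (R2), Sofia Varga is treated as owning Priya Varga's 19% interest in Talon Logistics SA.
Chain via Summit Foods Inc. (R3): 100% × 17% = 17% of Beacon Ventures LLC.
Direct interest in Beacon Ventures LLC: 22%.
Chain via Talon Logistics SA (R3): 19% × 43% = 8.17% of Beacon Ventures LLC.
Aggregating (R1): 17% + 22% + 8.17% = 47.17%.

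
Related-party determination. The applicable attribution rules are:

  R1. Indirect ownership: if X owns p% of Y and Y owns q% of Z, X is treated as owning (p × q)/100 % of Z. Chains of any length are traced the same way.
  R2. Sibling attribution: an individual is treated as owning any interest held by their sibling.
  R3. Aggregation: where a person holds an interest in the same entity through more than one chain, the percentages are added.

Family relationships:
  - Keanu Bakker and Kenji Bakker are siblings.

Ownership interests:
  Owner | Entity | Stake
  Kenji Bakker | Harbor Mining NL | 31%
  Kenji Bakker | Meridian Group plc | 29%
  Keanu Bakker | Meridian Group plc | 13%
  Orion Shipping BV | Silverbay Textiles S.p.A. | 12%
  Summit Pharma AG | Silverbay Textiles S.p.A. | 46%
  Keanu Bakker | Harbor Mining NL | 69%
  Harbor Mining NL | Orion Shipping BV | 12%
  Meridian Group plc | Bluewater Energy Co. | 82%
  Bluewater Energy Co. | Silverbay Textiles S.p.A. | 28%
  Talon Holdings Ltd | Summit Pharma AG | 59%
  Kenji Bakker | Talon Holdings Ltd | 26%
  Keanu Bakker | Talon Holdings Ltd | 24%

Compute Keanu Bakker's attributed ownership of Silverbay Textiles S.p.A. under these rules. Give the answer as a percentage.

By sibling attribution (R2), Keanu Bakker is treated as also owning Kenji Bakker's interest in Talon Holdings Ltd, giving 24% + 26% = 50%.
By sibling attribution (R2), Keanu Bakker is treated as also owning Kenji Bakker's interest in Harbor Mining NL, giving 69% + 31% = 100%.
By sibling attribution (R2), Keanu Bakker is treated as also owning Kenji Bakker's interest in Meridian Group plc, giving 13% + 29% = 42%.
Chain via Talon Holdings Ltd → Summit Pharma AG (R1): 50% × 59% × 46% = 13.57% of Silverbay Textiles S.p.A.
Chain via Harbor Mining NL → Orion Shipping BV (R1): 100% × 12% × 12% = 1.44% of Silverbay Textiles S.p.A.
Chain via Meridian Group plc → Bluewater Energy Co. (R1): 42% × 82% × 28% = 9.6432% of Silverbay Textiles S.p.A.
Aggregating (R3): 13.57% + 1.44% + 9.6432% = 24.6532%.

24.6532%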